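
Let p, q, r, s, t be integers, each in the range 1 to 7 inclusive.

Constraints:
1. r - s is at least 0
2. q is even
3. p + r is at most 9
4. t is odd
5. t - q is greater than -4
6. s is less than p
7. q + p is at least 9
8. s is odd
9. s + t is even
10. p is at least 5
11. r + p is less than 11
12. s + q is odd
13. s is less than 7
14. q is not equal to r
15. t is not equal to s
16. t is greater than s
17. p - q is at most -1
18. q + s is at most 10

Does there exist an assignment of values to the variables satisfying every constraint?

Satisfiable

Take p = 5, q = 6, r = 3, s = 3, t = 5. Then constraint 1: r - s = 0; constraint 3: p + r = 8, and every other listed constraint is also met.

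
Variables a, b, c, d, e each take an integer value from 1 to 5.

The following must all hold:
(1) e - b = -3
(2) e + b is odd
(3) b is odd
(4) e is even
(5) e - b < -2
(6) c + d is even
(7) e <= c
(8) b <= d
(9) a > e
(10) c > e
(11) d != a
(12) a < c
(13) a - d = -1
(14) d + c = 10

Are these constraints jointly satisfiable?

Satisfiable

Take a = 4, b = 5, c = 5, d = 5, e = 2. Then constraint 1: e - b = -3; constraint 5: e - b = -3; constraint 13: a - d = -1, and every other listed constraint is also met.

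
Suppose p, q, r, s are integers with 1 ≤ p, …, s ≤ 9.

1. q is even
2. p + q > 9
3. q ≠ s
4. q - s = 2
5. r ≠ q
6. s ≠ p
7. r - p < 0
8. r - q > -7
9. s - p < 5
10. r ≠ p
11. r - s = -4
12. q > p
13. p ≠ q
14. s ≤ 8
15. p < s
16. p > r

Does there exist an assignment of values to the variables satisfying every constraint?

Try p = 4, q = 8, r = 2, s = 6.
Check constraint 2: p + q = 12; constraint 4: q - s = 2; constraint 7: r - p = -2. The remaining constraints are straightforward to verify.

Satisfiable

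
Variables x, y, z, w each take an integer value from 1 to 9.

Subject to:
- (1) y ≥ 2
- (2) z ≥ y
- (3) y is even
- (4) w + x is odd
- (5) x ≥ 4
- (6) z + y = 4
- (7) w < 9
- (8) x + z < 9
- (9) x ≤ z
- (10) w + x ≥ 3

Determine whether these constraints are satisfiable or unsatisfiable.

From constraints 5 and 9: z ≥ x ≥ 4. From constraint 1: y ≥ 2. Hence z + y ≥ 6. But constraint 6 requires z + y = 4, and 4 < 6. Contradiction.

Unsatisfiable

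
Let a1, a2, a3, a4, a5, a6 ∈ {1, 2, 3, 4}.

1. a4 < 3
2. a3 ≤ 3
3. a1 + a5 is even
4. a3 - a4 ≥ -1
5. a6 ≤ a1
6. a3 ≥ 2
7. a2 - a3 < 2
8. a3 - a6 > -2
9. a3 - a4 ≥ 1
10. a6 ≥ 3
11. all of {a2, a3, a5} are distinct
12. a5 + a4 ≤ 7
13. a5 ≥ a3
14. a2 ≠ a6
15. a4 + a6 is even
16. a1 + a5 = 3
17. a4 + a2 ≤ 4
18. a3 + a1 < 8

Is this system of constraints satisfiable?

Unsatisfiable

From constraints 5 and 10: a1 ≥ a6 ≥ 3. From constraints 6 and 13: a5 ≥ a3 ≥ 2. Hence a1 + a5 ≥ 5. But constraint 16 requires a1 + a5 = 3, and 3 < 5. Contradiction.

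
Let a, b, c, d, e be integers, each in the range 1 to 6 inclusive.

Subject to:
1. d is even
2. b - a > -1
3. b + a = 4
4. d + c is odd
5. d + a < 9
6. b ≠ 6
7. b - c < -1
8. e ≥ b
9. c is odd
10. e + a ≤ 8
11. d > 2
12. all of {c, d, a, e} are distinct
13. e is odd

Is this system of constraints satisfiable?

Satisfiable

One satisfying assignment is a = 2, b = 2, c = 5, d = 6, e = 3.
For the less obvious constraints — constraint 2: b - a = 0; constraint 3: b + a = 4; constraint 5: d + a = 8 — and the others hold by inspection.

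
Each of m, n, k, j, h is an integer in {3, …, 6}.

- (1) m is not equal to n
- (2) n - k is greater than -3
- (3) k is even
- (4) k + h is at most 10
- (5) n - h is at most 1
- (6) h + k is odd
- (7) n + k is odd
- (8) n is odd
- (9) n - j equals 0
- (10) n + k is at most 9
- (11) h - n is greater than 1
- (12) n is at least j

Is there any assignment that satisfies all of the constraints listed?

The assignment m = 6, n = 3, k = 4, j = 3, h = 5 works:
  constraint 2 holds since n - k = -1.
  constraint 4 holds since k + h = 9.
The rest check out directly.

Satisfiable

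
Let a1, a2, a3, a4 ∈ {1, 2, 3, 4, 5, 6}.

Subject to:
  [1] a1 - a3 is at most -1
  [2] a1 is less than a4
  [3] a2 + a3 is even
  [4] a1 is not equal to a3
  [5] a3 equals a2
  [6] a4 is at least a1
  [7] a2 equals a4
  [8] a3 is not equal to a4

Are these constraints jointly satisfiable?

From constraints 5 and 7, a3 = a2 = a4, so a3 = a4. But constraint 8 says a3 ≠ a4. Contradiction.

Unsatisfiable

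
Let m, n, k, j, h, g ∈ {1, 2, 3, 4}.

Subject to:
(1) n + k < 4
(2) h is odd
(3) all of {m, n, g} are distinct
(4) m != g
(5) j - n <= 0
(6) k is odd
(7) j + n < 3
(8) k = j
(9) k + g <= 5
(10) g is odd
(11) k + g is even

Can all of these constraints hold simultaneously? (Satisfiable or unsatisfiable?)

One satisfying assignment is m = 2, n = 1, k = 1, j = 1, h = 3, g = 3.
For the less obvious constraints — constraint 1: n + k = 2; constraint 5: j - n = 0 — and the others hold by inspection.

Satisfiable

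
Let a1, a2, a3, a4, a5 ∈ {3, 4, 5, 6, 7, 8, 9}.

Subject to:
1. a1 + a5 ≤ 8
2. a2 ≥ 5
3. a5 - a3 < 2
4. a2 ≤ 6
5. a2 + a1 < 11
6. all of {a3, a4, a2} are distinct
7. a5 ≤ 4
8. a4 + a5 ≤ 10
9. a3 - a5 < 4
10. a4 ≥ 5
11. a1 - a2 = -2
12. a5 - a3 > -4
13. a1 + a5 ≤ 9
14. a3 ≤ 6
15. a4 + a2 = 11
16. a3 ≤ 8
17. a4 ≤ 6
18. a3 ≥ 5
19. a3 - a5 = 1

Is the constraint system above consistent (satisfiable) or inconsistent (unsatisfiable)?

Constraints 2, 4, 10, 14, 17, and 18 confine each of a3, a4, a2 to the 2 values {5, 6}.
Constraint 6 requires all 3 of them to be distinct, but only 2 values are available — impossible by the pigeonhole principle.

Unsatisfiable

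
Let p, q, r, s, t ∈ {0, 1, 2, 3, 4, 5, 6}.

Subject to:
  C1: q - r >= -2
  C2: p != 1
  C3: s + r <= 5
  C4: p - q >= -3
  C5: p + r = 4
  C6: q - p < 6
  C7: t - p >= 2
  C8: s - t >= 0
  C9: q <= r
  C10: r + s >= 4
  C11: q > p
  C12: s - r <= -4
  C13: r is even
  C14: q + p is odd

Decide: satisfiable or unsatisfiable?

Constraints 1, 4, 7, 8, and 12 give p − q ≥ -3, q − r ≥ -2, r − s ≥ 4, s − t ≥ 0, t − p ≥ 2.
Adding all 5 inequalities: the left sides telescope to 0, and the right sides sum to (-3) + (-2) + 4 + 0 + 2 = 1. So 0 ≥ 1, which is false.

Unsatisfiable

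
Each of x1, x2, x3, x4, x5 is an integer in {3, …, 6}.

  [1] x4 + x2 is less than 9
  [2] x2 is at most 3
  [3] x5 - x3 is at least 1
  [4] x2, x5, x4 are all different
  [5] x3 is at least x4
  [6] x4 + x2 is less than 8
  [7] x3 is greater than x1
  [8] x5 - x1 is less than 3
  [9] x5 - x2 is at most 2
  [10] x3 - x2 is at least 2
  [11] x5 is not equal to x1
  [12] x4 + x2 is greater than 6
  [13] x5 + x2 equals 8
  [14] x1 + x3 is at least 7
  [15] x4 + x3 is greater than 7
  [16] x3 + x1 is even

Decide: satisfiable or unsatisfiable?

Unsatisfiable

Constraints 3, 9, and 10 give x2 − x5 ≥ -2, x5 − x3 ≥ 1, x3 − x2 ≥ 2.
Adding all 3 inequalities: the left sides telescope to 0, and the right sides sum to (-2) + 1 + 2 = 1. So 0 ≥ 1, which is false.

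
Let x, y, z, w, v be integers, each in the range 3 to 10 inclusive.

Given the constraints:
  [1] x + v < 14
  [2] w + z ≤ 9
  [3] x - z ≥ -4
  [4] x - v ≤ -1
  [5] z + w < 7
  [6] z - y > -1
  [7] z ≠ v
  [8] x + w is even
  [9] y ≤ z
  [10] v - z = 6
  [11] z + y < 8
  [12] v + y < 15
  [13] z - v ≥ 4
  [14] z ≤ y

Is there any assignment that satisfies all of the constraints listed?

Unsatisfiable

Constraints 3, 4, and 13 give x − z ≥ -4, z − v ≥ 4, v − x ≥ 1.
Adding all 3 inequalities: the left sides telescope to 0, and the right sides sum to (-4) + 4 + 1 = 1. So 0 ≥ 1, which is false.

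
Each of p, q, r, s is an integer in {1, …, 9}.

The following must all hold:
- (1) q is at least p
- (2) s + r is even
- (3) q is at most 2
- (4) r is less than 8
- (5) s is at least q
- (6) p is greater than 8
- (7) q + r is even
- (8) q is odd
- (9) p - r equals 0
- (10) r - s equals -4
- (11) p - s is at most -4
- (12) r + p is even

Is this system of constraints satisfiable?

Unsatisfiable

From constraint 6: p ≥ 9. From constraints 1 and 3: p ≤ q and q ≤ 2, so p ≤ 2. But 2 < 9, so no value of p works.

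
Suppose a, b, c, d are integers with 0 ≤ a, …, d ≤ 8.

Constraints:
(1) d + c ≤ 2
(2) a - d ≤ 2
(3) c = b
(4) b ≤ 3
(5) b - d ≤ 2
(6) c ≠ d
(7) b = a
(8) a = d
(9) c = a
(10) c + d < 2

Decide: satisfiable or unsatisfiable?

From constraints 3, 7, and 8, c = b = a = d, so c = d. But constraint 6 says c ≠ d. Contradiction.

Unsatisfiable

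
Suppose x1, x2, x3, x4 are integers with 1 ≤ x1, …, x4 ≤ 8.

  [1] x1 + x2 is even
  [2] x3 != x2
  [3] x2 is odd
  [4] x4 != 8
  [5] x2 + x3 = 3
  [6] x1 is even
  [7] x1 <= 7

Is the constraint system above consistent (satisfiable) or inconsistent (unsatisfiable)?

Unsatisfiable

Constraint 6 makes x1 even and constraint 3 makes x2 odd, so x1 + x2 must be odd. Constraint 1 says x1 + x2 is even — contradiction.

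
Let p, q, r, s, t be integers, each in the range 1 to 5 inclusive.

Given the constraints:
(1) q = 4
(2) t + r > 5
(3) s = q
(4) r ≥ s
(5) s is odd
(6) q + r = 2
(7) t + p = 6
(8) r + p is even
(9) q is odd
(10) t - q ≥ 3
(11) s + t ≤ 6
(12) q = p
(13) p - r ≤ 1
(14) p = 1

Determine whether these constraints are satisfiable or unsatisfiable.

Constraint 1 fixes q = 4 and constraint 14 fixes p = 1, but constraint 12 requires q = p. Since 4 ≠ 1, contradiction.

Unsatisfiable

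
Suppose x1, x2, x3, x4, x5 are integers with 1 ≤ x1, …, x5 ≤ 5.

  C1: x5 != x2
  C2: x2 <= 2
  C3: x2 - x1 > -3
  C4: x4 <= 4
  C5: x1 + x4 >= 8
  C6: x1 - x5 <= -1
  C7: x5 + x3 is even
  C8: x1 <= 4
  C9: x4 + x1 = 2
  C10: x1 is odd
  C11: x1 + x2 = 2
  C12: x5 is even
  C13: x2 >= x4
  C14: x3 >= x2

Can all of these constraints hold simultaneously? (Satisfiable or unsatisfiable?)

From constraint 8: x1 ≤ 4. From constraints 2 and 13: x4 ≤ x2 ≤ 2. Hence x1 + x4 ≤ 6. But constraint 5 requires x1 + x4 ≥ 8, and 8 > 6. Contradiction.

Unsatisfiable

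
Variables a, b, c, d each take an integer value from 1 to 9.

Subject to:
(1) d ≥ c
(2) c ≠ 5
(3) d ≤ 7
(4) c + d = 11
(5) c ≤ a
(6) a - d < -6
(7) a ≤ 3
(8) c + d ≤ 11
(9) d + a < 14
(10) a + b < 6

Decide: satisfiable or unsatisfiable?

From constraints 5 and 7: c ≤ a ≤ 3. From constraint 3: d ≤ 7. Hence c + d ≤ 10. But constraint 4 requires c + d = 11, and 11 > 10. Contradiction.

Unsatisfiable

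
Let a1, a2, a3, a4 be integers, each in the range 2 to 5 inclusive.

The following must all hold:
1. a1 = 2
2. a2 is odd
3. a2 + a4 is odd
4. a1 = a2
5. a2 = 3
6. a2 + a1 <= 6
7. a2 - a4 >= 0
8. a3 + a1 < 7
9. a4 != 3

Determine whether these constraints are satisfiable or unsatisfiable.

Unsatisfiable

Constraint 1 fixes a1 = 2 and constraint 5 fixes a2 = 3, but constraint 4 requires a1 = a2. Since 2 ≠ 3, contradiction.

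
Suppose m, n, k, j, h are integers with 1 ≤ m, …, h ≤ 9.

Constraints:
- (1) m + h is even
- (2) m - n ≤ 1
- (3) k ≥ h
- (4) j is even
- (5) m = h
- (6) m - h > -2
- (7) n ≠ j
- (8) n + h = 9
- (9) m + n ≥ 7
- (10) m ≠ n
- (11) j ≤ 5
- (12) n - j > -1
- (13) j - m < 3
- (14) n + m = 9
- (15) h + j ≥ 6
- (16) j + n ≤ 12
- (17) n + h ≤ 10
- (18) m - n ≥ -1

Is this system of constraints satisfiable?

Satisfiable

Setting (m, n, k, j, h) = (4, 5, 4, 4, 4) satisfies everything: constraint 2: m - n = -1; constraint 6: m - h = 0; constraint 8: n + h = 9, and the others follow.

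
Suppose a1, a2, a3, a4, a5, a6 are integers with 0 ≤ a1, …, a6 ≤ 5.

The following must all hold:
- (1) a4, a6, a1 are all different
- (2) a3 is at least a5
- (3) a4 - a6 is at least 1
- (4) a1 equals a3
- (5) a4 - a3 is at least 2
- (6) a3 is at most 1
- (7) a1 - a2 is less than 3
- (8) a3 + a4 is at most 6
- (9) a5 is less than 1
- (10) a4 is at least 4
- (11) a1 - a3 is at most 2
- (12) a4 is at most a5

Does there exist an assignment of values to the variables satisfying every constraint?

Unsatisfiable

From constraints 10 and 12: a5 ≥ a4 and a4 ≥ 4, so a5 ≥ 4. From constraints 2 and 6: a5 ≤ a3 and a3 ≤ 1, so a5 ≤ 1. But 1 < 4, so no value of a5 works.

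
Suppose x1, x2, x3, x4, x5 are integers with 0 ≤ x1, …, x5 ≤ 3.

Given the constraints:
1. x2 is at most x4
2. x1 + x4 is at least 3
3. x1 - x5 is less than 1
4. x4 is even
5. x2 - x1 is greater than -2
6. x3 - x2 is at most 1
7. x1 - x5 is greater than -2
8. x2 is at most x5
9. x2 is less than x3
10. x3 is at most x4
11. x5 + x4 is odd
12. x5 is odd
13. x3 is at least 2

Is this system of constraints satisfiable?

Satisfiable

Try x1 = 1, x2 = 1, x3 = 2, x4 = 2, x5 = 1.
Check constraint 2: x1 + x4 = 3; constraint 3: x1 - x5 = 0. The remaining constraints are straightforward to verify.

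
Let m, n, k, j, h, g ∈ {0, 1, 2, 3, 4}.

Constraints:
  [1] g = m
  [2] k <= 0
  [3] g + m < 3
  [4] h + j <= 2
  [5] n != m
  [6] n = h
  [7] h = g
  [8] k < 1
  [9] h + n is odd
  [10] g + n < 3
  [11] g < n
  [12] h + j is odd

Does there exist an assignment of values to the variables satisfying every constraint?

From constraints 1, 6, and 7, n = h = g = m, so n = m. But constraint 5 says n ≠ m. Contradiction.

Unsatisfiable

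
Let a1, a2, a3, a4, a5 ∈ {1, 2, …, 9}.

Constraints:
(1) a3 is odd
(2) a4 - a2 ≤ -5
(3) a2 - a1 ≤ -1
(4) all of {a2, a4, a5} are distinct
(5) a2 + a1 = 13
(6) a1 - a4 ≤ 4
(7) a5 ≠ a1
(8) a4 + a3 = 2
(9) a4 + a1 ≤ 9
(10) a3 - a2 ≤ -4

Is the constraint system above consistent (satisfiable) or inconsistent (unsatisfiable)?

Constraints 2, 3, and 6 give a4 − a1 ≥ -4, a1 − a2 ≥ 1, a2 − a4 ≥ 5.
Adding all 3 inequalities: the left sides telescope to 0, and the right sides sum to (-4) + 1 + 5 = 2. So 0 ≥ 2, which is false.

Unsatisfiable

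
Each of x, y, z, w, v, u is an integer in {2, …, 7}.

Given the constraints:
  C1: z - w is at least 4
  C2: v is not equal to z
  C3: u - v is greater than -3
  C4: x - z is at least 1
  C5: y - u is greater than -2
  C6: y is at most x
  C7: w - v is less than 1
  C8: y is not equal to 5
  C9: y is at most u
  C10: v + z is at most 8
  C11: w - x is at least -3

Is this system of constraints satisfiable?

Constraints 1, 4, and 11 give z − w ≥ 4, w − x ≥ -3, x − z ≥ 1.
Adding all 3 inequalities: the left sides telescope to 0, and the right sides sum to 4 + (-3) + 1 = 2. So 0 ≥ 2, which is false.

Unsatisfiable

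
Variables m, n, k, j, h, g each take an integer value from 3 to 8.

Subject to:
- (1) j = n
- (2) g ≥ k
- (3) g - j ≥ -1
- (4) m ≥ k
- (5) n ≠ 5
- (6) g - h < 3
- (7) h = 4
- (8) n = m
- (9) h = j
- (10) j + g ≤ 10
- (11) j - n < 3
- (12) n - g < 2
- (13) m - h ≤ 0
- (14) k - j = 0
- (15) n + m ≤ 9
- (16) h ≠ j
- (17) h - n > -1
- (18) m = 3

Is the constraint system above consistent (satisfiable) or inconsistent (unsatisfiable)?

Unsatisfiable

Constraint 7 fixes h = 4 and constraint 18 fixes m = 3. Constraints 1, 8, and 9 give h = j = n = m, so h = m. But 4 ≠ 3 — contradiction.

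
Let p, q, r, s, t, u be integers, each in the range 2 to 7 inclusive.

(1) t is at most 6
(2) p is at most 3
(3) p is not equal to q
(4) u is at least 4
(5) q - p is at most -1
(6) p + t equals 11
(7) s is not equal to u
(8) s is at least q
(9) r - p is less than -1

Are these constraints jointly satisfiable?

From constraint 2: p ≤ 3. From constraint 1: t ≤ 6. Hence p + t ≤ 9. But constraint 6 requires p + t = 11, and 11 > 9. Contradiction.

Unsatisfiable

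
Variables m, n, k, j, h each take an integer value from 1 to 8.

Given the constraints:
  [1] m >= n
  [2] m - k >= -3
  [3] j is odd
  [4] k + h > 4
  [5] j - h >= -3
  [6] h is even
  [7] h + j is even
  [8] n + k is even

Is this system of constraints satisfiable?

Constraint 6 makes h even and constraint 3 makes j odd, so h + j must be odd. Constraint 7 says h + j is even — contradiction.

Unsatisfiable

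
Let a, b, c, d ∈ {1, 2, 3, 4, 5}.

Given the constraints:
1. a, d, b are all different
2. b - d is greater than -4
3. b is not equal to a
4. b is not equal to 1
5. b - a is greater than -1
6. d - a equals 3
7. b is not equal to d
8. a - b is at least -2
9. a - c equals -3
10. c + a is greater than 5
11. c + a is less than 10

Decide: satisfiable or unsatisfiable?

Take a = 2, b = 4, c = 5, d = 5. Then constraint 2: b - d = -1; constraint 5: b - a = 2; constraint 6: d - a = 3, and every other listed constraint is also met.

Satisfiable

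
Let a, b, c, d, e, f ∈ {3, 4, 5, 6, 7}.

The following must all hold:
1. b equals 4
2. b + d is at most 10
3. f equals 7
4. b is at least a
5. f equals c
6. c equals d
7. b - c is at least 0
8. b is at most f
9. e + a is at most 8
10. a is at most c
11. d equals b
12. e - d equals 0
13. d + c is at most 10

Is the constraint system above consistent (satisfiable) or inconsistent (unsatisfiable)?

Unsatisfiable

Constraint 3 fixes f = 7 and constraint 1 fixes b = 4. Constraints 5, 6, and 11 give f = c = d = b, so f = b. But 7 ≠ 4 — contradiction.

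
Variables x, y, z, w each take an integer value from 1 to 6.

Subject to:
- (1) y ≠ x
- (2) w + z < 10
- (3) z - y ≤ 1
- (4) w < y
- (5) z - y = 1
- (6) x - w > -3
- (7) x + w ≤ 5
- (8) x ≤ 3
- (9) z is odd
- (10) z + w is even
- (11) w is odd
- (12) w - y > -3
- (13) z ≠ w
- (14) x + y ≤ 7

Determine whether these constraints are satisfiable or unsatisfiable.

Satisfiable

One satisfying assignment is x = 1, y = 4, z = 5, w = 3.
For the less obvious constraints — constraint 2: w + z = 8; constraint 3: z - y = 1; constraint 5: z - y = 1 — and the others hold by inspection.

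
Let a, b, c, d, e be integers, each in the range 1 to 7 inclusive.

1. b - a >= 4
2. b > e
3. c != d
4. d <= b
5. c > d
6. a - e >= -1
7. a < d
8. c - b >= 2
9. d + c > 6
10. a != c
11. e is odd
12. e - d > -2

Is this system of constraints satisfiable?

Satisfiable

Take a = 1, b = 5, c = 7, d = 2, e = 1. Then constraint 1: b - a = 4; constraint 6: a - e = 0, and every other listed constraint is also met.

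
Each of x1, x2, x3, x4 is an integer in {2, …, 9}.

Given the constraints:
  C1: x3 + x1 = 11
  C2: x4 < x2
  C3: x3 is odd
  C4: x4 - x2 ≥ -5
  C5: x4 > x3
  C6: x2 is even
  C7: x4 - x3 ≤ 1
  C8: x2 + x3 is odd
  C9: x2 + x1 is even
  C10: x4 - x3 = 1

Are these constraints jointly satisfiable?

The assignment x1 = 8, x2 = 8, x3 = 3, x4 = 4 works:
  constraint 1 holds since x3 + x1 = 11.
  constraint 4 holds since x4 - x2 = -4.
  constraint 7 holds since x4 - x3 = 1.
The rest check out directly.

Satisfiable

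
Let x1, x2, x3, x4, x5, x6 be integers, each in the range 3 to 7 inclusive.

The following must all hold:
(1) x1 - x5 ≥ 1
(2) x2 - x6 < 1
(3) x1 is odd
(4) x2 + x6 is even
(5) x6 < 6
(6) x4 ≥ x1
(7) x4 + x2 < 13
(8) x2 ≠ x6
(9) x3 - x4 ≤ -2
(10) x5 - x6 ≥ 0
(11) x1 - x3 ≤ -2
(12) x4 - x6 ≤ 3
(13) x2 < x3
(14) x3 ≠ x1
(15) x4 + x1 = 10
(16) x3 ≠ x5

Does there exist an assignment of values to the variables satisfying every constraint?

Unsatisfiable

Constraints 1, 9, 10, 11, and 12 give x3 − x1 ≥ 2, x1 − x5 ≥ 1, x5 − x6 ≥ 0, x6 − x4 ≥ -3, x4 − x3 ≥ 2.
Adding all 5 inequalities: the left sides telescope to 0, and the right sides sum to 2 + 1 + 0 + (-3) + 2 = 2. So 0 ≥ 2, which is false.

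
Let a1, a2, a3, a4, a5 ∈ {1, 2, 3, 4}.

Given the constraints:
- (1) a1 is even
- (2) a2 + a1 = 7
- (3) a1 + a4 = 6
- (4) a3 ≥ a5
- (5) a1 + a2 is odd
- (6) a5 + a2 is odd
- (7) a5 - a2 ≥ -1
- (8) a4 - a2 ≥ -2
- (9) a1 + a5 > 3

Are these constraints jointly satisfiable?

Satisfiable

Setting (a1, a2, a3, a4, a5) = (4, 3, 3, 2, 2) satisfies everything: constraint 2: a2 + a1 = 7; constraint 3: a1 + a4 = 6, and the others follow.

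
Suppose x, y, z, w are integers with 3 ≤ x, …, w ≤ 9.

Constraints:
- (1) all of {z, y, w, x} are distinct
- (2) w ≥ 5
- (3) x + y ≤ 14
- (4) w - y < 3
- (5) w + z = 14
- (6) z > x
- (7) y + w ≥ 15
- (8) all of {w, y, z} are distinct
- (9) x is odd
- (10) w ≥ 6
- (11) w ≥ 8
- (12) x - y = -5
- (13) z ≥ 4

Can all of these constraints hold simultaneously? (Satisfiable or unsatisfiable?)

The assignment x = 3, y = 8, z = 5, w = 9 works:
  constraint 3 holds since x + y = 11.
  constraint 4 holds since w - y = 1.
The rest check out directly.

Satisfiable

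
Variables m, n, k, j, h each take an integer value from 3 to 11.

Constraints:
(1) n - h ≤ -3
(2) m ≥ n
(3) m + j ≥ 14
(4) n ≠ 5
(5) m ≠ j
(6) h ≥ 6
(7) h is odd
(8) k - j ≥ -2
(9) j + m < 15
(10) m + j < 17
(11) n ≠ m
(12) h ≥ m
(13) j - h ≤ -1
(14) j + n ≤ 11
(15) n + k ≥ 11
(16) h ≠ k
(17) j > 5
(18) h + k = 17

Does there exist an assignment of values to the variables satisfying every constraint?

Satisfiable

Try m = 6, n = 3, k = 8, j = 8, h = 9.
Check constraint 1: n - h = -6; constraint 3: m + j = 14; constraint 8: k - j = 0. The remaining constraints are straightforward to verify.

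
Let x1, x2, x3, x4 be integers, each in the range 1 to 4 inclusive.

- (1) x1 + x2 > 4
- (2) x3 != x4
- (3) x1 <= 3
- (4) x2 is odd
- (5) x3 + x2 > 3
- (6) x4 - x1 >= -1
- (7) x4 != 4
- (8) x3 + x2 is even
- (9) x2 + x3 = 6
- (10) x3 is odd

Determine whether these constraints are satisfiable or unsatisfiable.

Satisfiable

Setting (x1, x2, x3, x4) = (3, 3, 3, 2) satisfies everything: constraint 1: x1 + x2 = 6; constraint 5: x3 + x2 = 6; constraint 6: x4 - x1 = -1, and the others follow.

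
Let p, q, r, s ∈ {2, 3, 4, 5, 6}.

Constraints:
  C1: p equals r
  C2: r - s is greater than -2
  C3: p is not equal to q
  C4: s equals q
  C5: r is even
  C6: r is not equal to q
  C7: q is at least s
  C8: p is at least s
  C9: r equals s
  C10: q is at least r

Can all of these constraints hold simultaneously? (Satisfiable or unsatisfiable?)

Unsatisfiable

From constraints 1, 4, and 9, p = r = s = q, so p = q. But constraint 3 says p ≠ q. Contradiction.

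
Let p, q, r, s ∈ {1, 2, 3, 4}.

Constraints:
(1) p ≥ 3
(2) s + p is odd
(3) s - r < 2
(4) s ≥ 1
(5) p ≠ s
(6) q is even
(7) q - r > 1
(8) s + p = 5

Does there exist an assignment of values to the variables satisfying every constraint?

Satisfiable

Try p = 3, q = 4, r = 2, s = 2.
Check constraint 3: s - r = 0; constraint 7: q - r = 2; constraint 8: s + p = 5. The remaining constraints are straightforward to verify.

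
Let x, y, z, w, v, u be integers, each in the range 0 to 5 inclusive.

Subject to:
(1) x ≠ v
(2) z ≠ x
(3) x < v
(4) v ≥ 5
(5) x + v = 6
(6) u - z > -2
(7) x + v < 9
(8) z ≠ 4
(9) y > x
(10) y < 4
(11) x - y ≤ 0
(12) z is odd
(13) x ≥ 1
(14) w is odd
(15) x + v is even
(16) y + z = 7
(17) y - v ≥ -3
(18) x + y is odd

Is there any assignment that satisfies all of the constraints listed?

Satisfiable

One satisfying assignment is x = 1, y = 2, z = 5, w = 3, v = 5, u = 5.
For the less obvious constraints — constraint 5: x + v = 6; constraint 6: u - z = 0 — and the others hold by inspection.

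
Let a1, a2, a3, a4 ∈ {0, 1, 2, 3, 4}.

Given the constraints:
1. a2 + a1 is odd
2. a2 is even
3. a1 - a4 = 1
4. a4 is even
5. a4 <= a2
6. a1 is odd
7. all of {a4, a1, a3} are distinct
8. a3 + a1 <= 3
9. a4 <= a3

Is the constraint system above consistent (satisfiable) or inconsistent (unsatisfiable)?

Setting (a1, a2, a3, a4) = (1, 0, 2, 0) satisfies everything: constraint 3: a1 - a4 = 1; constraint 7: values 0, 1, 2 are distinct; constraint 8: a3 + a1 = 3, and the others follow.

Satisfiable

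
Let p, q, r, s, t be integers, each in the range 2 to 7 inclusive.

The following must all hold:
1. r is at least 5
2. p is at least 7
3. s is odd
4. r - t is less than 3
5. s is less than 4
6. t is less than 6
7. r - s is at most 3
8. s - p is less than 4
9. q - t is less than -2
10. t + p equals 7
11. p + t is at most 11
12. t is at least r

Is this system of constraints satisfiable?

From constraint 2: p ≥ 7. From constraints 1 and 12: t ≥ r ≥ 5. Hence p + t ≥ 12. But constraint 11 requires p + t ≤ 11, and 11 < 12. Contradiction.

Unsatisfiable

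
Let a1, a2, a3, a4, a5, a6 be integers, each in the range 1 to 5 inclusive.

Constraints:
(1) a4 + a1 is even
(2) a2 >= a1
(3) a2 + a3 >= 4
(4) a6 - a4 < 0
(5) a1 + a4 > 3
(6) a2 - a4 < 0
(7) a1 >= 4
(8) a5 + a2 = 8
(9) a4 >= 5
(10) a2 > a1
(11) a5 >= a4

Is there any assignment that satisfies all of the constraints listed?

Unsatisfiable

From constraints 9 and 11: a5 ≥ a4 ≥ 5. From constraints 2 and 7: a2 ≥ a1 ≥ 4. Hence a5 + a2 ≥ 9. But constraint 8 requires a5 + a2 = 8, and 8 < 9. Contradiction.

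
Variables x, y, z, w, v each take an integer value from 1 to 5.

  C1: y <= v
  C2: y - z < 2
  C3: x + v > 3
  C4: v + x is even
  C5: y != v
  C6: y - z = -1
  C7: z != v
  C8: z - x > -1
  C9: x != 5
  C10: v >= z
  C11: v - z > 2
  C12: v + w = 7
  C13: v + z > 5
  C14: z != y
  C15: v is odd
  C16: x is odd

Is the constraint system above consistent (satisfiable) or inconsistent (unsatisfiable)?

Setting (x, y, z, w, v) = (1, 1, 2, 2, 5) satisfies everything: constraint 2: y - z = -1; constraint 3: x + v = 6, and the others follow.

Satisfiable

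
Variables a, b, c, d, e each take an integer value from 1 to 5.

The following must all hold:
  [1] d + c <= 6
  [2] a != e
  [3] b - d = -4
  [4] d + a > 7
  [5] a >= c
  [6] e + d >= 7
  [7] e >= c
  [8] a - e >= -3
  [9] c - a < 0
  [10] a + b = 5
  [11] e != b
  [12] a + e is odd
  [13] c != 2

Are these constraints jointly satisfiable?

Satisfiable

Setting (a, b, c, d, e) = (4, 1, 1, 5, 5) satisfies everything: constraint 1: d + c = 6; constraint 3: b - d = -4; constraint 4: d + a = 9, and the others follow.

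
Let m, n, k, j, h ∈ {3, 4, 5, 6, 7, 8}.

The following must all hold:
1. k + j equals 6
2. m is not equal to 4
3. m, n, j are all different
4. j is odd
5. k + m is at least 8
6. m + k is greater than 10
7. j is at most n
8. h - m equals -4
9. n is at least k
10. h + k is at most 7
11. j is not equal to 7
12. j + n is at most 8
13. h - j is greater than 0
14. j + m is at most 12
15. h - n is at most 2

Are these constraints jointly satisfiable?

Satisfiable

The assignment m = 8, n = 4, k = 3, j = 3, h = 4 works:
  constraint 1 holds since k + j = 6.
  constraint 5 holds since k + m = 11.
The rest check out directly.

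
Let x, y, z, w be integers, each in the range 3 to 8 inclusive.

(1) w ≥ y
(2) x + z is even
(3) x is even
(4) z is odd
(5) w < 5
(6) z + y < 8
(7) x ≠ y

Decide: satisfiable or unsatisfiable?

Unsatisfiable

Constraint 3 makes x even and constraint 4 makes z odd, so x + z must be odd. Constraint 2 says x + z is even — contradiction.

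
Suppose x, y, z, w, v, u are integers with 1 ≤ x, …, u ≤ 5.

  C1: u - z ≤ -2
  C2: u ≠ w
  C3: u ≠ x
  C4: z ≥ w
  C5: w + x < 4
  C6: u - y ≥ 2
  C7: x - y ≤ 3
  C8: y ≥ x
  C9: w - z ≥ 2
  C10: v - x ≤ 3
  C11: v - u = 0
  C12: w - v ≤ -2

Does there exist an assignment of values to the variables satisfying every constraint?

Constraints 1, 6, 7, 9, 10, and 12 give u − y ≥ 2, y − x ≥ -3, x − v ≥ -3, v − w ≥ 2, w − z ≥ 2, z − u ≥ 2.
Adding all 6 inequalities: the left sides telescope to 0, and the right sides sum to 2 + (-3) + (-3) + 2 + 2 + 2 = 2. So 0 ≥ 2, which is false.

Unsatisfiable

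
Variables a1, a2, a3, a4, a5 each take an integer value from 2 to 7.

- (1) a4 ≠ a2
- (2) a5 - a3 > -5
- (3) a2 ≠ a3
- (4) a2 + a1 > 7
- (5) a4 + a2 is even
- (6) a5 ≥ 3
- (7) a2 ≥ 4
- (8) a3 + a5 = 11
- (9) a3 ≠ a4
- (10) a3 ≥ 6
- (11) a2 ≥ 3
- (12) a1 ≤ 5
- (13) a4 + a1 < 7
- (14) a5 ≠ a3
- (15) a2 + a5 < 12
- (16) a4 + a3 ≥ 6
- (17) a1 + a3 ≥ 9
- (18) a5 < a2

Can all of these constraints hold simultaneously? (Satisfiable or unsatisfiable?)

One satisfying assignment is a1 = 3, a2 = 6, a3 = 7, a4 = 2, a5 = 4.
For the less obvious constraints — constraint 2: a5 - a3 = -3; constraint 4: a2 + a1 = 9; constraint 8: a3 + a5 = 11 — and the others hold by inspection.

Satisfiable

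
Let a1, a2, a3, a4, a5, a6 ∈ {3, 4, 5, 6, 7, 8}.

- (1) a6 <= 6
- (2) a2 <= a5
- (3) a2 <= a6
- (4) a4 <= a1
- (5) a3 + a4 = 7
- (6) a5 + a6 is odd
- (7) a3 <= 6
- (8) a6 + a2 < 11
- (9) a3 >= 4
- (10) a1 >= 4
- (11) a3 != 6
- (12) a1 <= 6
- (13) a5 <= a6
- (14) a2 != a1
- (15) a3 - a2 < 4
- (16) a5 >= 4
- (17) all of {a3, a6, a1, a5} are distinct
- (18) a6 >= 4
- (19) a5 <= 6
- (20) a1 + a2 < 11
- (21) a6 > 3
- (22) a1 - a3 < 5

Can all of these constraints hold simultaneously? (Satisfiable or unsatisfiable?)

Unsatisfiable

Constraints 1, 7, 9, 10, 12, 16, 18, and 19 confine each of a3, a6, a1, a5 to the 3 values {4, …, 6}.
Constraint 17 requires all 4 of them to be distinct, but only 3 values are available — impossible by the pigeonhole principle.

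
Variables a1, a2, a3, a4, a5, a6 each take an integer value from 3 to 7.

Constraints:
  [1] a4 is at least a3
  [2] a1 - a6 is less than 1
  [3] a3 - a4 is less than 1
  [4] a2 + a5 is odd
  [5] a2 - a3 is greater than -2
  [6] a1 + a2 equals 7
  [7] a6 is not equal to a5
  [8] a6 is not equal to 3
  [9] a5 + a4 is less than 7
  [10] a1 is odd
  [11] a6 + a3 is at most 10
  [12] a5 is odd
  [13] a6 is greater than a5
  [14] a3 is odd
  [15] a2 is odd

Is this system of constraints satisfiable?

Unsatisfiable

Constraint 15 makes a2 odd and constraint 12 makes a5 odd, so a2 + a5 must be even. Constraint 4 says a2 + a5 is odd — contradiction.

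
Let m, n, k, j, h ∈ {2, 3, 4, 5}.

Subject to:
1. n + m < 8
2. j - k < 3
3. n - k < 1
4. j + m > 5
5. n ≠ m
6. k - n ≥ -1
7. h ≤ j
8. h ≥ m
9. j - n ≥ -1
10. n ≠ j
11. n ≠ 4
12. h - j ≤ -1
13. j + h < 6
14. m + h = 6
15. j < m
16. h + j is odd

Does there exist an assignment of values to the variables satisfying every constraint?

Constraints 8, 12, and 15 give h < j, j < m, m ≤ h. Chaining: h < j < m ≤ h, which forces h < h — impossible.

Unsatisfiable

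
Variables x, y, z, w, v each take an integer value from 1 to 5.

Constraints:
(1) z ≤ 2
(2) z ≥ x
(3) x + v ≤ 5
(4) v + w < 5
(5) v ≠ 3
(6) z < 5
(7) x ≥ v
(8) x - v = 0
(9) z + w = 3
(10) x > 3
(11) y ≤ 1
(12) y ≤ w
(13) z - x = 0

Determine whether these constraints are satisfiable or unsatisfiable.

Unsatisfiable

From constraint 10: x ≥ 4. From constraints 1 and 2: x ≤ z and z ≤ 2, so x ≤ 2. But 2 < 4, so no value of x works.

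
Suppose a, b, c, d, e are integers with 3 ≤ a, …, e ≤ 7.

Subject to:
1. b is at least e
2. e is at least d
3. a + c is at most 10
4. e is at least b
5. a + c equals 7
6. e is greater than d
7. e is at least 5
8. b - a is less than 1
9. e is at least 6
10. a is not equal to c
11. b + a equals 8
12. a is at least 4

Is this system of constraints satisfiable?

From constraints 1 and 9: b ≥ e ≥ 6. From constraint 12: a ≥ 4. Hence b + a ≥ 10. But constraint 11 requires b + a = 8, and 8 < 10. Contradiction.

Unsatisfiable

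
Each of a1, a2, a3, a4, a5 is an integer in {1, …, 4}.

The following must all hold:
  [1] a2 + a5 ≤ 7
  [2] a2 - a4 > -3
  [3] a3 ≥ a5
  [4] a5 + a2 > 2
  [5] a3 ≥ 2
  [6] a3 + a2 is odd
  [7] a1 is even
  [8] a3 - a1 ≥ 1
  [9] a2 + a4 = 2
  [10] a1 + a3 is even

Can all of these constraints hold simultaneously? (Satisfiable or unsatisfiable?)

One satisfying assignment is a1 = 2, a2 = 1, a3 = 4, a4 = 1, a5 = 4.
For the less obvious constraints — constraint 1: a2 + a5 = 5; constraint 2: a2 - a4 = 0; constraint 4: a5 + a2 = 5 — and the others hold by inspection.

Satisfiable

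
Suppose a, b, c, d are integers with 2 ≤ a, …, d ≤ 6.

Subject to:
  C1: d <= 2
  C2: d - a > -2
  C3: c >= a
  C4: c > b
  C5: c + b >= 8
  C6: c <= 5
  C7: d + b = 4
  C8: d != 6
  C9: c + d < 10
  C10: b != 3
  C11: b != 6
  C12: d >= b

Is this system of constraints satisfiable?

From constraint 6: c ≤ 5. From constraints 1 and 12: b ≤ d ≤ 2. Hence c + b ≤ 7. But constraint 5 requires c + b ≥ 8, and 8 > 7. Contradiction.

Unsatisfiable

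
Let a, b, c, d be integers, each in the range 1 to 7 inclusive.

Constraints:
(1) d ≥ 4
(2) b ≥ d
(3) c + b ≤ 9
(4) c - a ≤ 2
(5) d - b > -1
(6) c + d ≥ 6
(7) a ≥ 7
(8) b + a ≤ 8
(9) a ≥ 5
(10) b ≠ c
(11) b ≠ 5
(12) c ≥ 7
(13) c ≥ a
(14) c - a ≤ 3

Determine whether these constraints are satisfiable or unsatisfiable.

From constraints 7 and 13: c ≥ a ≥ 7. From constraints 1 and 2: b ≥ d ≥ 4. Hence c + b ≥ 11. But constraint 3 requires c + b ≤ 9, and 9 < 11. Contradiction.

Unsatisfiable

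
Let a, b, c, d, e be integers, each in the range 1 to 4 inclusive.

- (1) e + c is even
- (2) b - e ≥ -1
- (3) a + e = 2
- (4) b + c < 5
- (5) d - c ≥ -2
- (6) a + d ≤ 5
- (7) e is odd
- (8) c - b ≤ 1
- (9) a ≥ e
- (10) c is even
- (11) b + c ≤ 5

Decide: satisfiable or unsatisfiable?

Unsatisfiable

Constraint 7 makes e odd and constraint 10 makes c even, so e + c must be odd. Constraint 1 says e + c is even — contradiction.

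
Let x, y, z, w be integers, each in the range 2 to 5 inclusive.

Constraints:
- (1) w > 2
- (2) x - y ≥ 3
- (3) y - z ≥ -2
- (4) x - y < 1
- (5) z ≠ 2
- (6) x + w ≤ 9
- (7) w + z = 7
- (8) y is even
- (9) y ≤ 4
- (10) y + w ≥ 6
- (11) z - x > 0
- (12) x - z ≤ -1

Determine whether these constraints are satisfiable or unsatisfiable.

Unsatisfiable

Constraints 2, 3, and 12 give y − z ≥ -2, z − x ≥ 1, x − y ≥ 3.
Adding all 3 inequalities: the left sides telescope to 0, and the right sides sum to (-2) + 1 + 3 = 2. So 0 ≥ 2, which is false.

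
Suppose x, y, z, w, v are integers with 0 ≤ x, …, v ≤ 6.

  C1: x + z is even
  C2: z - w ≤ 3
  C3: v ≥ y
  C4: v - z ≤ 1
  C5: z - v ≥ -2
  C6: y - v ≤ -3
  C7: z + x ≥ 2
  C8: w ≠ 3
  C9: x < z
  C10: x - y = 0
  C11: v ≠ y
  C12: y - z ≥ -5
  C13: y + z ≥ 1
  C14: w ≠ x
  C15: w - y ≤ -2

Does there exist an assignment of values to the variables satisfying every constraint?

Constraints 2, 4, 6, and 15 give w − z ≥ -3, z − v ≥ -1, v − y ≥ 3, y − w ≥ 2.
Adding all 4 inequalities: the left sides telescope to 0, and the right sides sum to (-3) + (-1) + 3 + 2 = 1. So 0 ≥ 1, which is false.

Unsatisfiable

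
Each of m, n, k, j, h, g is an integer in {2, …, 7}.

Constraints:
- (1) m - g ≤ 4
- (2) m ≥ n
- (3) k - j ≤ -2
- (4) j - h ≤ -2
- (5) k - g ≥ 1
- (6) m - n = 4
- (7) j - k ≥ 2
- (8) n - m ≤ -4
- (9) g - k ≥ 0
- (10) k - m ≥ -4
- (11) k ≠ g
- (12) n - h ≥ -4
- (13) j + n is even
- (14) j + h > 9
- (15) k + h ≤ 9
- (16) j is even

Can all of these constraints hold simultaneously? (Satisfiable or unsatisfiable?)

Constraints 1, 4, 5, 7, 8, and 12 give h − j ≥ 2, j − k ≥ 2, k − g ≥ 1, g − m ≥ -4, m − n ≥ 4, n − h ≥ -4.
Adding all 6 inequalities: the left sides telescope to 0, and the right sides sum to 2 + 2 + 1 + (-4) + 4 + (-4) = 1. So 0 ≥ 1, which is false.

Unsatisfiable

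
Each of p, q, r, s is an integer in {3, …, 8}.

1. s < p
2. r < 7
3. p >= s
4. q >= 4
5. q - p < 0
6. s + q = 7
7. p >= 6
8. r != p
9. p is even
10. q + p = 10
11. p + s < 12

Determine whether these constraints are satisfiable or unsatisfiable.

Satisfiable

Take p = 6, q = 4, r = 5, s = 3. Then constraint 5: q - p = -2; constraint 6: s + q = 7, and every other listed constraint is also met.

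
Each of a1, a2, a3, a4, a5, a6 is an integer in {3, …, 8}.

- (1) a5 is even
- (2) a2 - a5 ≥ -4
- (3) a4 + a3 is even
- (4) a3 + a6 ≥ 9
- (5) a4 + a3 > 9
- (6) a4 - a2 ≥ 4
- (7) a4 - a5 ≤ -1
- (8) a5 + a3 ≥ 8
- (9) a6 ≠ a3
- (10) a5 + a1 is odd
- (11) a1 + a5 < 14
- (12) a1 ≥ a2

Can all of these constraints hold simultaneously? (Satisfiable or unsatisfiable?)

Constraints 2, 6, and 7 give a5 − a4 ≥ 1, a4 − a2 ≥ 4, a2 − a5 ≥ -4.
Adding all 3 inequalities: the left sides telescope to 0, and the right sides sum to 1 + 4 + (-4) = 1. So 0 ≥ 1, which is false.

Unsatisfiable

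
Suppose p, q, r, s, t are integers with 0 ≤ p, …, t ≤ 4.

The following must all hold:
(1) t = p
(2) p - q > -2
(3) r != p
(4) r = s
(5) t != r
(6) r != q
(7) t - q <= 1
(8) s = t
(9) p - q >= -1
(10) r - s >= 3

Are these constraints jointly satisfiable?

From constraints 1, 4, and 8, r = s = t = p, so r = p. But constraint 3 says r ≠ p. Contradiction.

Unsatisfiable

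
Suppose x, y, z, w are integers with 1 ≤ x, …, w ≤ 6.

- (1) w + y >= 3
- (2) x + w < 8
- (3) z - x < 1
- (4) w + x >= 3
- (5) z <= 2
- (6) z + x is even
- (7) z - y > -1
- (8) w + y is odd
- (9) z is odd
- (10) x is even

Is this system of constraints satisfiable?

Unsatisfiable

Constraint 9 makes z odd and constraint 10 makes x even, so z + x must be odd. Constraint 6 says z + x is even — contradiction.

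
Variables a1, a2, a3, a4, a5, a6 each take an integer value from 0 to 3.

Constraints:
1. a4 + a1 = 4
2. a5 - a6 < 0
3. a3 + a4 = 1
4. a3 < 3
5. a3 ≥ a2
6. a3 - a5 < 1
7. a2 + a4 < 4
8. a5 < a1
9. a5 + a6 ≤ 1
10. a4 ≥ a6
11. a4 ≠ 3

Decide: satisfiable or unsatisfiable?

Satisfiable

Setting (a1, a2, a3, a4, a5, a6) = (3, 0, 0, 1, 0, 1) satisfies everything: constraint 1: a4 + a1 = 4; constraint 2: a5 - a6 = -1; constraint 3: a3 + a4 = 1, and the others follow.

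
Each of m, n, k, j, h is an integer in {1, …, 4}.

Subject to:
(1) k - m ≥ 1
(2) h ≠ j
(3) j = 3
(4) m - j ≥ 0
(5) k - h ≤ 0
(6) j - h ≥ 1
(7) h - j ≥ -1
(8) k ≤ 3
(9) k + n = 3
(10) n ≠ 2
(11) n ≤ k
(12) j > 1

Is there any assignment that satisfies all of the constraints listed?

Constraints 1, 4, 5, and 6 give h − k ≥ 0, k − m ≥ 1, m − j ≥ 0, j − h ≥ 1.
Adding all 4 inequalities: the left sides telescope to 0, and the right sides sum to 0 + 1 + 0 + 1 = 2. So 0 ≥ 2, which is false.

Unsatisfiable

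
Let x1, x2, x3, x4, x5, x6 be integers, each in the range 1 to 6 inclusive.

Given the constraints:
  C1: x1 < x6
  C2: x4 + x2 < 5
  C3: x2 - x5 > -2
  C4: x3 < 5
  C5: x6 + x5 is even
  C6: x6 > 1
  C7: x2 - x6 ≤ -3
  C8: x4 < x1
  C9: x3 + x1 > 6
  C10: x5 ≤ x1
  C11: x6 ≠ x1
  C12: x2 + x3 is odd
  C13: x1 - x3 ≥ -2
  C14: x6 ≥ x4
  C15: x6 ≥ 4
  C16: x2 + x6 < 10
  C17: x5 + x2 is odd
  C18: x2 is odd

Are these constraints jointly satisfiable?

Satisfiable

Take x1 = 4, x2 = 3, x3 = 4, x4 = 1, x5 = 4, x6 = 6. Then constraint 2: x4 + x2 = 4; constraint 3: x2 - x5 = -1; constraint 7: x2 - x6 = -3, and every other listed constraint is also met.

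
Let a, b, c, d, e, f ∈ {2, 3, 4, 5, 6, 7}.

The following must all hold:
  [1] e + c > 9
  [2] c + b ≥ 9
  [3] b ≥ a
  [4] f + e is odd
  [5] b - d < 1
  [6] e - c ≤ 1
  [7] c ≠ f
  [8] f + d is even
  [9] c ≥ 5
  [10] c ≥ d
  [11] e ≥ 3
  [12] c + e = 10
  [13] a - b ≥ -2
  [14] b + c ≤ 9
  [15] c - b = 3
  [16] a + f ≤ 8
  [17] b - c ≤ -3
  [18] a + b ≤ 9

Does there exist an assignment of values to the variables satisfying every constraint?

One satisfying assignment is a = 3, b = 3, c = 6, d = 3, e = 4, f = 3.
For the less obvious constraints — constraint 1: e + c = 10; constraint 2: c + b = 9; constraint 5: b - d = 0 — and the others hold by inspection.

Satisfiable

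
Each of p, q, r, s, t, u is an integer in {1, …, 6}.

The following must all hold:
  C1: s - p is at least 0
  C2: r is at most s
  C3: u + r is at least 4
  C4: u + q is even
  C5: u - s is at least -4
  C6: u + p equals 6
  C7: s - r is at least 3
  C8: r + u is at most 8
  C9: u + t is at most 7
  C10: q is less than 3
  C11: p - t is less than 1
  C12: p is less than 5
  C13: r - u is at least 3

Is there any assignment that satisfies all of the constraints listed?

Constraints 5, 7, and 13 give u − s ≥ -4, s − r ≥ 3, r − u ≥ 3.
Adding all 3 inequalities: the left sides telescope to 0, and the right sides sum to (-4) + 3 + 3 = 2. So 0 ≥ 2, which is false.

Unsatisfiable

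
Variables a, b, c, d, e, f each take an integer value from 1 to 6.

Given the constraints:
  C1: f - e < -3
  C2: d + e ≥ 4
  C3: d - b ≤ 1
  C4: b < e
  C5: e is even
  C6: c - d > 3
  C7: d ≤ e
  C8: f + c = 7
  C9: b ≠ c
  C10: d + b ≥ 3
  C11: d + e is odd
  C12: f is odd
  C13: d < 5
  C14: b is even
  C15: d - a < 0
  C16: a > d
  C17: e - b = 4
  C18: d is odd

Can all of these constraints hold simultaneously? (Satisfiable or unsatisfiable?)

Satisfiable

The assignment a = 2, b = 2, c = 6, d = 1, e = 6, f = 1 works:
  constraint 1 holds since f - e = -5.
  constraint 2 holds since d + e = 7.
The rest check out directly.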